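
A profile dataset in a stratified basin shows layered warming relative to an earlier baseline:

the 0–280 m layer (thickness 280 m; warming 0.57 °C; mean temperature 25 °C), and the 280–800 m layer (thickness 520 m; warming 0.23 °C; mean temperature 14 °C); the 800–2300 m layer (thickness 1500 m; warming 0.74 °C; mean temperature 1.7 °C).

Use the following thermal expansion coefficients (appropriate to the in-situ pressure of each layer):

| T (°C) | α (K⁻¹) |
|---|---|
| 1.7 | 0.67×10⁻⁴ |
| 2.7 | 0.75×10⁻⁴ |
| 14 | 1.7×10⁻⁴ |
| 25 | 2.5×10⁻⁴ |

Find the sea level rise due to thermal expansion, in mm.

Layer 1 at 25 °C → α = 2.5×10⁻⁴ K⁻¹
Layer 2 at 14 °C → α = 1.7×10⁻⁴ K⁻¹
Layer 3 at 1.7 °C → α = 0.67×10⁻⁴ K⁻¹
Layer 1: 280 × 2.5×10⁻⁴ × 0.57 = 0.03990 m
280–800 m: 0.23 × 520 × 1.7×10⁻⁴ = 0.020332 m
Layer 3: 0.74 × 1500 × 0.67×10⁻⁴ = 0.07437 m
Δh = 0.03990 + 0.020332 + 0.07437 = 0.134602 m ≈ 135 mm

Δh = 135 mm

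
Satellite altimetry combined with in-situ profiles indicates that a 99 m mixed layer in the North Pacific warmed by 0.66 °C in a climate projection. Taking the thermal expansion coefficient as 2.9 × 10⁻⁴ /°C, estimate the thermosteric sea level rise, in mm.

18.9 mm of thermosteric rise

Δh = αΔT·H = 2.9×10⁻⁴ × 0.66 × 99 = 0.0189486 m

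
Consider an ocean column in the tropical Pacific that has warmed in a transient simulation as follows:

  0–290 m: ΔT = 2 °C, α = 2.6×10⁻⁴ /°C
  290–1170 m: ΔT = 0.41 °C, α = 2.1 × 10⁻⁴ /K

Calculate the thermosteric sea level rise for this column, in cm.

22.7 cm of thermosteric rise

Layer 1: 2 × 2.6×10⁻⁴ × 290 = 0.15080 m
290–1170 m: 2.1×10⁻⁴ × 0.41 × 880 = 0.075768 m
Δh = 0.15080 + 0.075768 = 0.226568 m ≈ 22.7 cm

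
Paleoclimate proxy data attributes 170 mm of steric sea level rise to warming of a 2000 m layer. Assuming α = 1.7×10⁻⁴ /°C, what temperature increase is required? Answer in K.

ΔT = Δh/(αH) = 0.17 / (1.7×10⁻⁴ × 2000) = 0.5000 K

ΔT ≈ 0.50 K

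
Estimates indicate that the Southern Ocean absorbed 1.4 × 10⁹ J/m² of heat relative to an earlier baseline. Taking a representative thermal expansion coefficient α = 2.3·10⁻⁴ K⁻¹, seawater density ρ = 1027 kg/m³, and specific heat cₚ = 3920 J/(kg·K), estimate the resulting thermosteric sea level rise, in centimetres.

Δh = αQ/(ρcₚ) = 2.3×10⁻⁴ × 1.4×10⁹ / (1027 × 3920) ≈ 0.079983 m

Δh = 8.00 cm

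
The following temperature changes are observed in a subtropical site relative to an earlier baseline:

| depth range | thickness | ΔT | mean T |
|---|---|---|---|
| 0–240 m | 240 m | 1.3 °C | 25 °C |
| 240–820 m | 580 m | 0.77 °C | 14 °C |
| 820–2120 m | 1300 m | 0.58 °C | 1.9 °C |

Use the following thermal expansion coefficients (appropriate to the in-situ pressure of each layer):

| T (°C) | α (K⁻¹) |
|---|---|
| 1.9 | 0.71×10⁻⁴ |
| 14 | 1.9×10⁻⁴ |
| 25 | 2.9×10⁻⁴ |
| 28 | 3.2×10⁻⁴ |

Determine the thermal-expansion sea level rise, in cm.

Layer 1 at 25 °C → α = 2.9×10⁻⁴ K⁻¹
Layer 2 at 14 °C → α = 1.9×10⁻⁴ K⁻¹
Layer 3 at 1.9 °C → α = 0.71×10⁻⁴ K⁻¹
0–240 m: 2.9×10⁻⁴ × 1.3 × 240 = 0.09048 m
Layer 2: 1.9×10⁻⁴ × 580 × 0.77 = 0.084854 m
1300 × 0.71×10⁻⁴ × 0.58 = 0.053534 m
Δh = 0.09048 + 0.084854 + 0.053534 = 0.228868 m ≈ 22.9 cm

22.9 cm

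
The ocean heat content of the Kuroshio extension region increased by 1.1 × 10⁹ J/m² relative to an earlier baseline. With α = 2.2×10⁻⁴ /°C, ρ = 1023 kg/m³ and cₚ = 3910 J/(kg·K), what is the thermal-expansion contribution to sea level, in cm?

6.05 cm

Δh = αQ/(ρcₚ) = 2.2×10⁻⁴ × 1.1×10⁹ / (1023 × 3910) ≈ 0.060501 m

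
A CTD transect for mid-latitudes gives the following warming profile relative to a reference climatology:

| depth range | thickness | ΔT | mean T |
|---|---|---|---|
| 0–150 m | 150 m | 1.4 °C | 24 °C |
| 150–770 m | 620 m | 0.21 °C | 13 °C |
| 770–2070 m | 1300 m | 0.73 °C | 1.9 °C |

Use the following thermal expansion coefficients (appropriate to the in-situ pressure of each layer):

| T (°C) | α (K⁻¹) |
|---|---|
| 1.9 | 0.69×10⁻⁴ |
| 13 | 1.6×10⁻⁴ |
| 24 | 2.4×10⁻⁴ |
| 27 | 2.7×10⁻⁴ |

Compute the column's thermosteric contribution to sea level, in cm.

14 cm of thermosteric rise

Layer 1 at 24 °C → α = 2.4×10⁻⁴ K⁻¹
Layer 2 at 13 °C → α = 1.6×10⁻⁴ K⁻¹
Layer 3 at 1.9 °C → α = 0.69×10⁻⁴ K⁻¹
Layer 1: 1.4 × 2.4×10⁻⁴ × 150 = 0.05040 m
Layer 2: 1.6×10⁻⁴ × 0.21 × 620 = 0.020832 m
0.69×10⁻⁴ × 0.73 × 1300 = 0.065481 m
Δh = 0.05040 + 0.020832 + 0.065481 = 0.136713 m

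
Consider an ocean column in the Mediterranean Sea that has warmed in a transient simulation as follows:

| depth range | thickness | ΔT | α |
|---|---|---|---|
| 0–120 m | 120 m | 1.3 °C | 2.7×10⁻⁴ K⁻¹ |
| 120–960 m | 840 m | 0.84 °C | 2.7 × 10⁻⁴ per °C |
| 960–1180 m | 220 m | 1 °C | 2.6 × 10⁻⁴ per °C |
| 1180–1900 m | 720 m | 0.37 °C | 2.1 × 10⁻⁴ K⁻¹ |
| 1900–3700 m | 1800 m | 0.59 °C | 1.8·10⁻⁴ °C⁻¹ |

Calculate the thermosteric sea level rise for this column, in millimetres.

Δh = 537 mm

0–120 m: 120 × 1.3 × 2.7×10⁻⁴ = 0.04212 m
Layer 2: 2.7×10⁻⁴ × 0.84 × 840 = 0.190512 m
960–1180 m: 1 × 2.6×10⁻⁴ × 220 = 0.05720 m
720 × 2.1×10⁻⁴ × 0.37 = 0.055944 m
Layer 5: 1.8×10⁻⁴ × 1800 × 0.59 = 0.19116 m
Δh = 0.04212 + 0.190512 + 0.05720 + 0.055944 + 0.19116 = 0.536936 m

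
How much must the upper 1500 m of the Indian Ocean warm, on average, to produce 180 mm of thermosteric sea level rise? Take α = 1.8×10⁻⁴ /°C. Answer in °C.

ΔT = Δh/(αH) = 0.18 / (1.8×10⁻⁴ × 1500) ≈ 0.6667 °C

about 0.67 °C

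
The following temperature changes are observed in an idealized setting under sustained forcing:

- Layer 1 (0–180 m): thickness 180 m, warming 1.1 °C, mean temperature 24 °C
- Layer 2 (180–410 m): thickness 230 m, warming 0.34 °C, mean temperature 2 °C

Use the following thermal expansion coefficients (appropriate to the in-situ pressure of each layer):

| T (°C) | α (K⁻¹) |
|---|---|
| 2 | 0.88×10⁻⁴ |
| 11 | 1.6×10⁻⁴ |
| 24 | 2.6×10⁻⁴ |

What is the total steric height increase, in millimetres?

Layer 1 at 24 °C → α = 2.6×10⁻⁴ K⁻¹
Layer 2 at 2 °C → α = 0.88×10⁻⁴ K⁻¹
0–180 m: 180 × 2.6×10⁻⁴ × 1.1 = 0.05148 m
180–410 m: 0.88×10⁻⁴ × 230 × 0.34 = 0.0068816 m
Δh = 0.05148 + 0.0068816 = 0.0583616 m

58.4 mm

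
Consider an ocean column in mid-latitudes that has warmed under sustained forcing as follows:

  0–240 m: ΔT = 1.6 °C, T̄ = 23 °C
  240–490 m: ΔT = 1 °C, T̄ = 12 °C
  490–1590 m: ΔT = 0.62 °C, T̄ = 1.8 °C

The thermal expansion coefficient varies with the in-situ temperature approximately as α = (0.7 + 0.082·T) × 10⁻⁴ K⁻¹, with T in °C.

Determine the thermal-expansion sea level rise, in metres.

Layer 1: α = (0.7 + 0.082×23)×10⁻⁴ = 2.586×10⁻⁴ K⁻¹
Layer 2: α = (0.7 + 0.082×12)×10⁻⁴ = 1.684×10⁻⁴ K⁻¹
Layer 3: α = (0.7 + 0.082×1.8)×10⁻⁴ = 0.8476×10⁻⁴ K⁻¹
0–240 m: 2.586×10⁻⁴ × 240 × 1.6 = 0.0993024 m
1 × 1.684×10⁻⁴ × 250 = 0.04210 m
Layer 3: 0.8476×10⁻⁴ × 1100 × 0.62 = 0.05780632 m
Δh = 0.0993024 + 0.04210 + 0.05780632 = 0.19920872 m ≈ 0.199 m

about 0.199 m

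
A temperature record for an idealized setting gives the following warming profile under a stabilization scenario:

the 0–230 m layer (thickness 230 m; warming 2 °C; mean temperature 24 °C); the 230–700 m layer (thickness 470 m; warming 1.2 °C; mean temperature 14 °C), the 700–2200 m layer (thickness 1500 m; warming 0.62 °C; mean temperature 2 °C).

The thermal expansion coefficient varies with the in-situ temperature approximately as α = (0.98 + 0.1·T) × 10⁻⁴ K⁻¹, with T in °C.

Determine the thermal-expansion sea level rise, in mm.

Δh = 400 mm

Layer 1: α = (0.98 + 0.1×24)×10⁻⁴ = 3.38×10⁻⁴ K⁻¹
Layer 2: α = (0.98 + 0.1×14)×10⁻⁴ = 2.38×10⁻⁴ K⁻¹
Layer 3: α = (0.98 + 0.1×2)×10⁻⁴ = 1.18×10⁻⁴ K⁻¹
230 × 3.38×10⁻⁴ × 2 = 0.15548 m
470 × 2.38×10⁻⁴ × 1.2 = 0.134232 m
1500 × 1.18×10⁻⁴ × 0.62 = 0.10974 m
Δh = 0.15548 + 0.134232 + 0.10974 = 0.399452 m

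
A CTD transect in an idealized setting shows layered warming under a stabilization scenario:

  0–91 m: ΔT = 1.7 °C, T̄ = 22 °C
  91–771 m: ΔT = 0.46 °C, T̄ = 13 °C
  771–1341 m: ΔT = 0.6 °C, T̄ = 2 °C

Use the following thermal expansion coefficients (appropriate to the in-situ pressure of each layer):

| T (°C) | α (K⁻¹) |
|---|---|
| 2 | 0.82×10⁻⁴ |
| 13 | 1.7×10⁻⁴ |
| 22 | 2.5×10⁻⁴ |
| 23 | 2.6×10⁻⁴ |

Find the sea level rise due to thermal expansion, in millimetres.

Layer 1 at 22 °C → α = 2.5×10⁻⁴ K⁻¹
Layer 2 at 13 °C → α = 1.7×10⁻⁴ K⁻¹
Layer 3 at 2 °C → α = 0.82×10⁻⁴ K⁻¹
0–91 m: 2.5×10⁻⁴ × 1.7 × 91 = 0.038675 m
Layer 2: 1.7×10⁻⁴ × 0.46 × 680 = 0.053176 m
0.6 × 0.82×10⁻⁴ × 570 = 0.028044 m
Δh = 0.038675 + 0.053176 + 0.028044 = 0.119895 m ≈ 120 mm

Δh = 120 mm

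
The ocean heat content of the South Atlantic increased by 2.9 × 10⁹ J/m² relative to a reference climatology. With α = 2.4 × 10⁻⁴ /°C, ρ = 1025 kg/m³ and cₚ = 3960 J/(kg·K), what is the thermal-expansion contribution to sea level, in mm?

Δh ≈ 171 mm

Δh = αQ/(ρcₚ) = 2.4×10⁻⁴ × 2.9×10⁹ / (1025 × 3960) ≈ 0.17147 m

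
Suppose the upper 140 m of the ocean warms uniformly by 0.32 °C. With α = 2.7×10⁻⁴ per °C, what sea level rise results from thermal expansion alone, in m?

Δh = αΔT·H = 2.7×10⁻⁴ × 0.32 × 140 = 0.012096 m

0.012 m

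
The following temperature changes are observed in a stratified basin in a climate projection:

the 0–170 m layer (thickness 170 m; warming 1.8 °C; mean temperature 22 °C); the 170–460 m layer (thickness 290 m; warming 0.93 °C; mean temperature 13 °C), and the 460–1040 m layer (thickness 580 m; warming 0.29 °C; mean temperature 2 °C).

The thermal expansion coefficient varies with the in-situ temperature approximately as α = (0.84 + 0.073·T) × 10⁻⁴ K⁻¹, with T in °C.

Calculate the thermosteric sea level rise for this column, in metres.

about 0.140 m

Layer 1: α = (0.84 + 0.073×22)×10⁻⁴ = 2.446×10⁻⁴ K⁻¹
Layer 2: α = (0.84 + 0.073×13)×10⁻⁴ = 1.789×10⁻⁴ K⁻¹
Layer 3: α = (0.84 + 0.073×2)×10⁻⁴ = 0.986×10⁻⁴ K⁻¹
1.8 × 170 × 2.446×10⁻⁴ = 0.0748476 m
1.789×10⁻⁴ × 290 × 0.93 = 0.04824933 m
Layer 3: 0.986×10⁻⁴ × 580 × 0.29 = 0.01658452 m
Δh = 0.0748476 + 0.04824933 + 0.01658452 = 0.13968145 m ≈ 0.140 m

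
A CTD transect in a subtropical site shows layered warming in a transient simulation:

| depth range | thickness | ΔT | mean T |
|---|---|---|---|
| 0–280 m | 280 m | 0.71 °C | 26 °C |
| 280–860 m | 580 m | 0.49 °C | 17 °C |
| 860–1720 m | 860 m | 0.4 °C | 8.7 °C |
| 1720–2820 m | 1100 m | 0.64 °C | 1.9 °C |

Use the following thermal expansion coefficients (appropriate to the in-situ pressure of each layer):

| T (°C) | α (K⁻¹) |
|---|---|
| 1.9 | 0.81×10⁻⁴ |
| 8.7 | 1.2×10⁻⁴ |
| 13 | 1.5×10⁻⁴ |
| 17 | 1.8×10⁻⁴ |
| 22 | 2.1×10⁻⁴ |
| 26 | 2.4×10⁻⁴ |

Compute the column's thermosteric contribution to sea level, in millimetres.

197 mm

Layer 1 at 26 °C → α = 2.4×10⁻⁴ K⁻¹
Layer 2 at 17 °C → α = 1.8×10⁻⁴ K⁻¹
Layer 3 at 8.7 °C → α = 1.2×10⁻⁴ K⁻¹
Layer 4 at 1.9 °C → α = 0.81×10⁻⁴ K⁻¹
0–280 m: 280 × 2.4×10⁻⁴ × 0.71 = 0.047712 m
Layer 2: 0.49 × 1.8×10⁻⁴ × 580 = 0.051156 m
Layer 3: 1.2×10⁻⁴ × 0.4 × 860 = 0.04128 m
Layer 4: 0.64 × 0.81×10⁻⁴ × 1100 = 0.057024 m
Δh = 0.047712 + 0.051156 + 0.04128 + 0.057024 = 0.197172 m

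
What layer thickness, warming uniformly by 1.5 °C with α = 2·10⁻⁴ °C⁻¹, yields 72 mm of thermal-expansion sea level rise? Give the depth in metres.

about 240 m

H = Δh/(αΔT) = 0.072 / (2×10⁻⁴ × 1.5) = 240.0 m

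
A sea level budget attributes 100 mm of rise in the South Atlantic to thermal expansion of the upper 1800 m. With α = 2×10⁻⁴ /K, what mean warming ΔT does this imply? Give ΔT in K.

ΔT = Δh/(αH) = 0.1 / (2×10⁻⁴ × 1800) ≈ 0.2778 K

0.278 K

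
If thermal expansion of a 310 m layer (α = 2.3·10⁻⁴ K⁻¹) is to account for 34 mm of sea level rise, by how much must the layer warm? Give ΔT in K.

ΔT = Δh/(αH) = 0.034 / (2.3×10⁻⁴ × 310) ≈ 0.4769 K

about 0.477 K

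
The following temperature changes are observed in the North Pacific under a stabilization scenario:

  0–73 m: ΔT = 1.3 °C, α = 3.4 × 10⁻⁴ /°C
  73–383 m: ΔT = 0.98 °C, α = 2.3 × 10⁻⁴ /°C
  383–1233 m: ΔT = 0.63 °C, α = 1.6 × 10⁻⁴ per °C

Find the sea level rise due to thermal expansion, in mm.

Layer 1: 3.4×10⁻⁴ × 1.3 × 73 = 0.032266 m
310 × 2.3×10⁻⁴ × 0.98 = 0.069874 m
Layer 3: 1.6×10⁻⁴ × 850 × 0.63 = 0.08568 m
Δh = 0.032266 + 0.069874 + 0.08568 = 0.18782 m

about 188 mm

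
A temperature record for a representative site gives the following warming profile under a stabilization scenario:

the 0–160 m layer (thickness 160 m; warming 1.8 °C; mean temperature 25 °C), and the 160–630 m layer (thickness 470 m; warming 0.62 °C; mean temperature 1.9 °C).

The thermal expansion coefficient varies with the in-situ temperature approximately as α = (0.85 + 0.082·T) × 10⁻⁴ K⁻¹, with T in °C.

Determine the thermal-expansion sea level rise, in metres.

0.11 m of thermosteric rise

Layer 1: α = (0.85 + 0.082×25)×10⁻⁴ = 2.9×10⁻⁴ K⁻¹
Layer 2: α = (0.85 + 0.082×1.9)×10⁻⁴ = 1.0058×10⁻⁴ K⁻¹
2.9×10⁻⁴ × 160 × 1.8 = 0.08352 m
Layer 2: 0.62 × 1.0058×10⁻⁴ × 470 = 0.029309012 m
Δh = 0.08352 + 0.029309012 = 0.112829012 m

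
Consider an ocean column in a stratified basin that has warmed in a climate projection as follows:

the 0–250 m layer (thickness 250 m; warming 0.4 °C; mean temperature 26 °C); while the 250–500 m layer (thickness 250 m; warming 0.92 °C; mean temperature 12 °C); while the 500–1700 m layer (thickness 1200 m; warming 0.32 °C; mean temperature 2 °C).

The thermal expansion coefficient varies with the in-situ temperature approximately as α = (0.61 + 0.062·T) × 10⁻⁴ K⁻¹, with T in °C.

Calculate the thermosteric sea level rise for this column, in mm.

82 mm

Layer 1: α = (0.61 + 0.062×26)×10⁻⁴ = 2.222×10⁻⁴ K⁻¹
Layer 2: α = (0.61 + 0.062×12)×10⁻⁴ = 1.354×10⁻⁴ K⁻¹
Layer 3: α = (0.61 + 0.062×2)×10⁻⁴ = 0.734×10⁻⁴ K⁻¹
250 × 2.222×10⁻⁴ × 0.4 = 0.02222 m
1.354×10⁻⁴ × 250 × 0.92 = 0.031142 m
0.32 × 0.734×10⁻⁴ × 1200 = 0.0281856 m
Δh = 0.02222 + 0.031142 + 0.0281856 = 0.0815476 m ≈ 82 mm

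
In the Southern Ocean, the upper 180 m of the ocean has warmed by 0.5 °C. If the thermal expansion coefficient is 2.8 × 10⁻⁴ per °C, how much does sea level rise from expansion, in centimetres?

Δh ≈ 2.52 cm

Δh = αΔT·H = 2.8×10⁻⁴ × 0.5 × 180 = 0.02520 m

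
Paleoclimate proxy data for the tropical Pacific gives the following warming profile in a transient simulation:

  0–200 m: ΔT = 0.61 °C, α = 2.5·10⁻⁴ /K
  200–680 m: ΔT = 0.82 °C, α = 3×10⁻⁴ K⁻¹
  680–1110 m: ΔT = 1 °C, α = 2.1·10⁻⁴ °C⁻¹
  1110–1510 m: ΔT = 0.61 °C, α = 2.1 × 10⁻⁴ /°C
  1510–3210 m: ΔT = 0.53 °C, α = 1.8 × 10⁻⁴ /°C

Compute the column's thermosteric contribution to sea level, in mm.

0–200 m: 2.5×10⁻⁴ × 200 × 0.61 = 0.03050 m
480 × 0.82 × 3×10⁻⁴ = 0.11808 m
2.1×10⁻⁴ × 430 × 1 = 0.09030 m
Layer 4: 400 × 0.61 × 2.1×10⁻⁴ = 0.05124 m
0.53 × 1.8×10⁻⁴ × 1700 = 0.16218 m
Δh = 0.03050 + 0.11808 + 0.09030 + 0.05124 + 0.16218 = 0.45230 m ≈ 452 mm

Δh ≈ 452 mm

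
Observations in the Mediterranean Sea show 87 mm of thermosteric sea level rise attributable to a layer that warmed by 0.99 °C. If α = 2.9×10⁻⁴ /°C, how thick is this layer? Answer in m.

H = Δh/(αΔT) = 0.087 / (2.9×10⁻⁴ × 0.99) ≈ 303.0 m

300 m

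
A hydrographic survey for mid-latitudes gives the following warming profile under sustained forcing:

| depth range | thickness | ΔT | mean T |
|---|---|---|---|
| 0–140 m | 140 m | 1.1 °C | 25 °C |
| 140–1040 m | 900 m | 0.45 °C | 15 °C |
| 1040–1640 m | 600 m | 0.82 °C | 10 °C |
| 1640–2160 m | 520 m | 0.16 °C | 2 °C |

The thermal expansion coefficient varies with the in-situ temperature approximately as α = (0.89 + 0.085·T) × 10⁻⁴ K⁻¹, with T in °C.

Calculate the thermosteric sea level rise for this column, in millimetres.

Δh ≈ 229 mm

Layer 1: α = (0.89 + 0.085×25)×10⁻⁴ = 3.015×10⁻⁴ K⁻¹
Layer 2: α = (0.89 + 0.085×15)×10⁻⁴ = 2.165×10⁻⁴ K⁻¹
Layer 3: α = (0.89 + 0.085×10)×10⁻⁴ = 1.74×10⁻⁴ K⁻¹
Layer 4: α = (0.89 + 0.085×2)×10⁻⁴ = 1.06×10⁻⁴ K⁻¹
140 × 3.015×10⁻⁴ × 1.1 = 0.046431 m
Layer 2: 900 × 0.45 × 2.165×10⁻⁴ = 0.0876825 m
0.82 × 600 × 1.74×10⁻⁴ = 0.085608 m
520 × 0.16 × 1.06×10⁻⁴ = 0.0088192 m
Δh = 0.046431 + 0.0876825 + 0.085608 + 0.0088192 = 0.2285407 m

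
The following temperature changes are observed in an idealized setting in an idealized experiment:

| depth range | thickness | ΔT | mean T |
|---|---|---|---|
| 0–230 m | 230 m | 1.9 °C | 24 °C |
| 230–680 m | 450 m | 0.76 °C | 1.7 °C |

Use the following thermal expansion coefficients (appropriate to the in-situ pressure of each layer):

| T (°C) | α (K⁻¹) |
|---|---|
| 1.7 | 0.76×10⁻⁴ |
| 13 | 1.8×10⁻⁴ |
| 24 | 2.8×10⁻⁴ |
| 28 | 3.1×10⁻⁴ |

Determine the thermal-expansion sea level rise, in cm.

Layer 1 at 24 °C → α = 2.8×10⁻⁴ K⁻¹
Layer 2 at 1.7 °C → α = 0.76×10⁻⁴ K⁻¹
0–230 m: 2.8×10⁻⁴ × 230 × 1.9 = 0.12236 m
230–680 m: 450 × 0.76×10⁻⁴ × 0.76 = 0.025992 m
Δh = 0.12236 + 0.025992 = 0.148352 m

Δh ≈ 14.8 cm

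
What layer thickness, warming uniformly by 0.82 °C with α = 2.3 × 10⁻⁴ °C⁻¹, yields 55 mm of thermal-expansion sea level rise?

H = Δh/(αΔT) = 0.055 / (2.3×10⁻⁴ × 0.82) ≈ 291.6 m

290 m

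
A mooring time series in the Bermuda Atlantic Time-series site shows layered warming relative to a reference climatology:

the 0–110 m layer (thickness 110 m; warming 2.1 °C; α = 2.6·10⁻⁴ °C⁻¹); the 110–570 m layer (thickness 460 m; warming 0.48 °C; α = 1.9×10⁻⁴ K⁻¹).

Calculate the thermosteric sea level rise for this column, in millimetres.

102 mm of thermosteric rise

0–110 m: 110 × 2.6×10⁻⁴ × 2.1 = 0.06006 m
1.9×10⁻⁴ × 460 × 0.48 = 0.041952 m
Δh = 0.06006 + 0.041952 = 0.102012 m ≈ 102 mm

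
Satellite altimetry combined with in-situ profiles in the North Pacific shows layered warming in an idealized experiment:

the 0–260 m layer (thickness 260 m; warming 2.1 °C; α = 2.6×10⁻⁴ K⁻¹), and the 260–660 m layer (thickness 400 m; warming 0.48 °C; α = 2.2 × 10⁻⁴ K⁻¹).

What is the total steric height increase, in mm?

Layer 1: 2.6×10⁻⁴ × 2.1 × 260 = 0.14196 m
Layer 2: 0.48 × 400 × 2.2×10⁻⁴ = 0.04224 m
Δh = 0.14196 + 0.04224 = 0.18420 m

184 mm of thermosteric rise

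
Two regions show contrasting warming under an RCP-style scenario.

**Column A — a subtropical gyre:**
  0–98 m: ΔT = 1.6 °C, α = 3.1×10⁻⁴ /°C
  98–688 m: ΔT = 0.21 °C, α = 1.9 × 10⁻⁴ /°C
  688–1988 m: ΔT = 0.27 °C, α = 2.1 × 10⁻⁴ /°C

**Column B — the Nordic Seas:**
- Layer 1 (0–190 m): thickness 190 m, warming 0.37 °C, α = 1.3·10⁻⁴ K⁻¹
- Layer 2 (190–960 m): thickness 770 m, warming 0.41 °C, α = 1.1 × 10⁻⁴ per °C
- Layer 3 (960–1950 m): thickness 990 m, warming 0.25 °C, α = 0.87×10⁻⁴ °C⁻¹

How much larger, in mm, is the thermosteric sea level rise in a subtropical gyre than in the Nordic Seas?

A 1.6 × 98 × 3.1×10⁻⁴ = 0.048608 m
A 98–688 m: 1.9×10⁻⁴ × 0.21 × 590 = 0.023541 m
A 1300 × 2.1×10⁻⁴ × 0.27 = 0.07371 m
A total: 0.145859 m
B Layer 1: 1.3×10⁻⁴ × 0.37 × 190 = 0.009139 m
B 190–960 m: 0.41 × 1.1×10⁻⁴ × 770 = 0.034727 m
B 990 × 0.25 × 0.87×10⁻⁴ = 0.0215325 m
B total: 0.0653985 m
Difference: 0.145859 − 0.0653985 = 0.0804605 m

80.5 mm larger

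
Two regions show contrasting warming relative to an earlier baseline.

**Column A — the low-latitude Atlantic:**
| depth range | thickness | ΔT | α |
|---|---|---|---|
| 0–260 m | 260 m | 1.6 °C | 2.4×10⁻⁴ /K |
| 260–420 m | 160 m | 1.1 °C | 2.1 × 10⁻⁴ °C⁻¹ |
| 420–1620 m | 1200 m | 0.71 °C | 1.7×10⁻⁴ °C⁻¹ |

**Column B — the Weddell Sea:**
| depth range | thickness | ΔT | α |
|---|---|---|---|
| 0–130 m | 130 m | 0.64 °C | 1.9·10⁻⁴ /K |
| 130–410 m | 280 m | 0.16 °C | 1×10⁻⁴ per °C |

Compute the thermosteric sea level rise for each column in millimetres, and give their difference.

A: 282 mm; B: 20.3 mm; difference 261 mm

A 1.6 × 260 × 2.4×10⁻⁴ = 0.09984 m
A 160 × 2.1×10⁻⁴ × 1.1 = 0.03696 m
A 0.71 × 1200 × 1.7×10⁻⁴ = 0.14484 m
A total: 0.28164 m
B 0–130 m: 1.9×10⁻⁴ × 130 × 0.64 = 0.015808 m
B 280 × 0.16 × 1×10⁻⁴ = 0.00448 m
B total: 0.020288 m
Difference: 0.28164 − 0.020288 = 0.261352 m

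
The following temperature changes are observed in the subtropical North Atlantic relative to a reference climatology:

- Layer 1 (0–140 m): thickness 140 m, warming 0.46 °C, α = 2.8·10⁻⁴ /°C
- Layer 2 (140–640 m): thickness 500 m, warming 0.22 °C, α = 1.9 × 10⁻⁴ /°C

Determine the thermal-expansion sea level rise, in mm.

Δh ≈ 39 mm

Layer 1: 0.46 × 140 × 2.8×10⁻⁴ = 0.018032 m
140–640 m: 500 × 1.9×10⁻⁴ × 0.22 = 0.02090 m
Δh = 0.018032 + 0.02090 = 0.038932 m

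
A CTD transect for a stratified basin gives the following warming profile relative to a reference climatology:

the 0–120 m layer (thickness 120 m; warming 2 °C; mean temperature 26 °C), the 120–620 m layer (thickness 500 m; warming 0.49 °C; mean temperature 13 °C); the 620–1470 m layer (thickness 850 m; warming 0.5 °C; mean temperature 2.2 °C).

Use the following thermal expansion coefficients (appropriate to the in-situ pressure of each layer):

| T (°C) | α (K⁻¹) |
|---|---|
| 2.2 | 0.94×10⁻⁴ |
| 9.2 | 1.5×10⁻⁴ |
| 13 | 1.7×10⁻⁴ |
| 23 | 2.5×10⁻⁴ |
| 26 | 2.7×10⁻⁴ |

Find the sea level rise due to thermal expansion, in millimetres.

Δh ≈ 146 mm

Layer 1 at 26 °C → α = 2.7×10⁻⁴ K⁻¹
Layer 2 at 13 °C → α = 1.7×10⁻⁴ K⁻¹
Layer 3 at 2.2 °C → α = 0.94×10⁻⁴ K⁻¹
Layer 1: 2.7×10⁻⁴ × 2 × 120 = 0.06480 m
120–620 m: 500 × 0.49 × 1.7×10⁻⁴ = 0.04165 m
0.94×10⁻⁴ × 850 × 0.5 = 0.03995 m
Δh = 0.06480 + 0.04165 + 0.03995 = 0.14640 m ≈ 146 mm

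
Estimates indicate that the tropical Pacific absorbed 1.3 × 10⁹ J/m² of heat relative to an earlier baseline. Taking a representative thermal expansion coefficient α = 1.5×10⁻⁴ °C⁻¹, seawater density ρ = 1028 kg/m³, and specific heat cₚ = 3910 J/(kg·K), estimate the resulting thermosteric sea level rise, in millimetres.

Δh ≈ 48.5 mm

Δh = αQ/(ρcₚ) = 1.5×10⁻⁴ × 1.3×10⁹ / (1028 × 3910) ≈ 0.048514 m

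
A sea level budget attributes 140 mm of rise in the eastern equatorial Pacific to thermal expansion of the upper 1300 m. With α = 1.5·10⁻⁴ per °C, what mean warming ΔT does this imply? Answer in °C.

ΔT = Δh/(αH) = 0.14 / (1.5×10⁻⁴ × 1300) ≈ 0.7179 °C

0.718 °C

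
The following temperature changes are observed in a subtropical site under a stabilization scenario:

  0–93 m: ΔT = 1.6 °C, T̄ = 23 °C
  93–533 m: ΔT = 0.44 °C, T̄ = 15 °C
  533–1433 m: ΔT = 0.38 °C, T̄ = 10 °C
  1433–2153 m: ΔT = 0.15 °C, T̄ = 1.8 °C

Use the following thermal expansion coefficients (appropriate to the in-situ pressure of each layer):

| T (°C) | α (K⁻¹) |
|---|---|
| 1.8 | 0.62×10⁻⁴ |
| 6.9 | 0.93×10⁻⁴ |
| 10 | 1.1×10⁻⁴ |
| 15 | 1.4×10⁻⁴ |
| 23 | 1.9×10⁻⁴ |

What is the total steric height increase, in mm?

99.7 mm

Layer 1 at 23 °C → α = 1.9×10⁻⁴ K⁻¹
Layer 2 at 15 °C → α = 1.4×10⁻⁴ K⁻¹
Layer 3 at 10 °C → α = 1.1×10⁻⁴ K⁻¹
Layer 4 at 1.8 °C → α = 0.62×10⁻⁴ K⁻¹
Layer 1: 1.9×10⁻⁴ × 93 × 1.6 = 0.028272 m
1.4×10⁻⁴ × 0.44 × 440 = 0.027104 m
Layer 3: 1.1×10⁻⁴ × 900 × 0.38 = 0.03762 m
Layer 4: 0.15 × 0.62×10⁻⁴ × 720 = 0.006696 m
Δh = 0.028272 + 0.027104 + 0.03762 + 0.006696 = 0.099692 m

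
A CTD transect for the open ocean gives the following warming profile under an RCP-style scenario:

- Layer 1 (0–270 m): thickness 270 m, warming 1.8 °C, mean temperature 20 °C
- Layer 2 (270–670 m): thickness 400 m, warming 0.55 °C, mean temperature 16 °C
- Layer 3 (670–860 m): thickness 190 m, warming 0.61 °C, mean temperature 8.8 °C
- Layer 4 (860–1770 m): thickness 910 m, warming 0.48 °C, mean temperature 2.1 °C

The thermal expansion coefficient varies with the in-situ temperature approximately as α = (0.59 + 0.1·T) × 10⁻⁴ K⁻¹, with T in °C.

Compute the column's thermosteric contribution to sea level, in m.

Layer 1: α = (0.59 + 0.1×20)×10⁻⁴ = 2.59×10⁻⁴ K⁻¹
Layer 2: α = (0.59 + 0.1×16)×10⁻⁴ = 2.19×10⁻⁴ K⁻¹
Layer 3: α = (0.59 + 0.1×8.8)×10⁻⁴ = 1.47×10⁻⁴ K⁻¹
Layer 4: α = (0.59 + 0.1×2.1)×10⁻⁴ = 0.8×10⁻⁴ K⁻¹
0–270 m: 270 × 1.8 × 2.59×10⁻⁴ = 0.125874 m
2.19×10⁻⁴ × 400 × 0.55 = 0.04818 m
670–860 m: 1.47×10⁻⁴ × 0.61 × 190 = 0.0170373 m
Layer 4: 0.48 × 0.8×10⁻⁴ × 910 = 0.034944 m
Δh = 0.125874 + 0.04818 + 0.0170373 + 0.034944 = 0.2260353 m ≈ 0.226 m

0.226 m of thermosteric rise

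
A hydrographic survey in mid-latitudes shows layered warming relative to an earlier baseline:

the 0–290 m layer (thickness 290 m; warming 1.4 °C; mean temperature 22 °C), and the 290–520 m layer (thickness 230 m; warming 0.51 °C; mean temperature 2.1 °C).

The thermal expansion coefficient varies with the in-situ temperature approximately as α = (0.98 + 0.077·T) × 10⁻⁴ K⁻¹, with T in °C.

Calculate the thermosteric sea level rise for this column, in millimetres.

Layer 1: α = (0.98 + 0.077×22)×10⁻⁴ = 2.674×10⁻⁴ K⁻¹
Layer 2: α = (0.98 + 0.077×2.1)×10⁻⁴ = 1.1417×10⁻⁴ K⁻¹
0–290 m: 1.4 × 290 × 2.674×10⁻⁴ = 0.1085644 m
290–520 m: 1.1417×10⁻⁴ × 230 × 0.51 = 0.013392141 m
Δh = 0.1085644 + 0.013392141 = 0.121956541 m

120 mm of thermosteric rise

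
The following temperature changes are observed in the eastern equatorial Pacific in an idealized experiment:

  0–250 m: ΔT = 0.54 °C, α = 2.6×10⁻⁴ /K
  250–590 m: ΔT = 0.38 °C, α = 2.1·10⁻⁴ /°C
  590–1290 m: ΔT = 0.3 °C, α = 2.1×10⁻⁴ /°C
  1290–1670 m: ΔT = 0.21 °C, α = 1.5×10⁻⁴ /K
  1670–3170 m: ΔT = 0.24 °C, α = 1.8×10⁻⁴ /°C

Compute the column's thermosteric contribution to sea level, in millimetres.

about 183 mm

0–250 m: 250 × 0.54 × 2.6×10⁻⁴ = 0.03510 m
Layer 2: 0.38 × 2.1×10⁻⁴ × 340 = 0.027132 m
590–1290 m: 0.3 × 2.1×10⁻⁴ × 700 = 0.04410 m
Layer 4: 380 × 0.21 × 1.5×10⁻⁴ = 0.01197 m
1670–3170 m: 1500 × 1.8×10⁻⁴ × 0.24 = 0.06480 m
Δh = 0.03510 + 0.027132 + 0.04410 + 0.01197 + 0.06480 = 0.183102 m ≈ 183 mm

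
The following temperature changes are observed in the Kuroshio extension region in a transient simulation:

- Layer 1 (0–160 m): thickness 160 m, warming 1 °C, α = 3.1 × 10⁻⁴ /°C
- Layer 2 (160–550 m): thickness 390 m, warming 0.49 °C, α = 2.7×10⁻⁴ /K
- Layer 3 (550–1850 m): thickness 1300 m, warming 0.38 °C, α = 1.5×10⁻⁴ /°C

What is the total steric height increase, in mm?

0–160 m: 3.1×10⁻⁴ × 1 × 160 = 0.04960 m
2.7×10⁻⁴ × 0.49 × 390 = 0.051597 m
0.38 × 1300 × 1.5×10⁻⁴ = 0.07410 m
Δh = 0.04960 + 0.051597 + 0.07410 = 0.175297 m

180 mm of thermosteric rise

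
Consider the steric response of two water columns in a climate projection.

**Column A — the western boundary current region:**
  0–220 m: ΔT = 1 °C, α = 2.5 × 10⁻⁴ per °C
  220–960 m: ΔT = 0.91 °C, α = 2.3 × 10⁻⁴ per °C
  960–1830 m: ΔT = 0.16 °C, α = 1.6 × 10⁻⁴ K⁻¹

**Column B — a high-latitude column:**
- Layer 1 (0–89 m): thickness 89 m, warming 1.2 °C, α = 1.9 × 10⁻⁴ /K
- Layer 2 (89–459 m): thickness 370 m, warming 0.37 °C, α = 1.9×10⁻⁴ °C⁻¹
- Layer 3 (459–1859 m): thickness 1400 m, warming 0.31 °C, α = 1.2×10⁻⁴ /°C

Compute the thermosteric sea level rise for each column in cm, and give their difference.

A: 23.2 cm; B: 9.84 cm; difference 13.4 cm

A 1 × 2.5×10⁻⁴ × 220 = 0.05500 m
A 220–960 m: 0.91 × 740 × 2.3×10⁻⁴ = 0.154882 m
A 870 × 0.16 × 1.6×10⁻⁴ = 0.022272 m
A total: 0.232154 m
B Layer 1: 1.2 × 89 × 1.9×10⁻⁴ = 0.020292 m
B 1.9×10⁻⁴ × 0.37 × 370 = 0.026011 m
B 1400 × 1.2×10⁻⁴ × 0.31 = 0.05208 m
B total: 0.098383 m
Difference: 0.232154 − 0.098383 = 0.133771 m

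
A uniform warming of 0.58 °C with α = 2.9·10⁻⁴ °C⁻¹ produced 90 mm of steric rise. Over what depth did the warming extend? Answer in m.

535 m

H = Δh/(αΔT) = 0.09 / (2.9×10⁻⁴ × 0.58) ≈ 535.1 m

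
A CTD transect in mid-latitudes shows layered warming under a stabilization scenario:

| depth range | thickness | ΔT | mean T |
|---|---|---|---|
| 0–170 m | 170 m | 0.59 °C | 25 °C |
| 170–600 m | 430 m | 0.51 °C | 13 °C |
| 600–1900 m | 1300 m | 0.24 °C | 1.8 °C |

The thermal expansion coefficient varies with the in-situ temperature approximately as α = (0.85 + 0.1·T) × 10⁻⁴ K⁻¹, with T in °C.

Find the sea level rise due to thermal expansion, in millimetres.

Layer 1: α = (0.85 + 0.1×25)×10⁻⁴ = 3.35×10⁻⁴ K⁻¹
Layer 2: α = (0.85 + 0.1×13)×10⁻⁴ = 2.15×10⁻⁴ K⁻¹
Layer 3: α = (0.85 + 0.1×1.8)×10⁻⁴ = 1.03×10⁻⁴ K⁻¹
Layer 1: 170 × 0.59 × 3.35×10⁻⁴ = 0.0336005 m
Layer 2: 0.51 × 430 × 2.15×10⁻⁴ = 0.0471495 m
Layer 3: 1.03×10⁻⁴ × 0.24 × 1300 = 0.032136 m
Δh = 0.0336005 + 0.0471495 + 0.032136 = 0.112886 m

110 mm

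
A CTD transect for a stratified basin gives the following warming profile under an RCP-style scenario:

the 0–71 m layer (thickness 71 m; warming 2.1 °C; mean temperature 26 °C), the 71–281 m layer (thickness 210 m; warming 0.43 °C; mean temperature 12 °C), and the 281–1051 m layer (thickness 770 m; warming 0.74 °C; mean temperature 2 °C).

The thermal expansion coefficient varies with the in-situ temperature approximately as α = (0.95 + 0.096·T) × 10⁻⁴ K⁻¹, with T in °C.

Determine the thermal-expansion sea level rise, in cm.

13.5 cm

Layer 1: α = (0.95 + 0.096×26)×10⁻⁴ = 3.446×10⁻⁴ K⁻¹
Layer 2: α = (0.95 + 0.096×12)×10⁻⁴ = 2.102×10⁻⁴ K⁻¹
Layer 3: α = (0.95 + 0.096×2)×10⁻⁴ = 1.142×10⁻⁴ K⁻¹
71 × 2.1 × 3.446×10⁻⁴ = 0.05137986 m
Layer 2: 0.43 × 210 × 2.102×10⁻⁴ = 0.01898106 m
Layer 3: 770 × 0.74 × 1.142×10⁻⁴ = 0.06507116 m
Δh = 0.05137986 + 0.01898106 + 0.06507116 = 0.13543208 m ≈ 13.5 cm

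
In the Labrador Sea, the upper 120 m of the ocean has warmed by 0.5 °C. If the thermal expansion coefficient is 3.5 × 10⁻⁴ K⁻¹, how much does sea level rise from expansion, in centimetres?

Δh = αΔT·H = 3.5×10⁻⁴ × 0.5 × 120 = 0.02100 m

Δh ≈ 2.10 cm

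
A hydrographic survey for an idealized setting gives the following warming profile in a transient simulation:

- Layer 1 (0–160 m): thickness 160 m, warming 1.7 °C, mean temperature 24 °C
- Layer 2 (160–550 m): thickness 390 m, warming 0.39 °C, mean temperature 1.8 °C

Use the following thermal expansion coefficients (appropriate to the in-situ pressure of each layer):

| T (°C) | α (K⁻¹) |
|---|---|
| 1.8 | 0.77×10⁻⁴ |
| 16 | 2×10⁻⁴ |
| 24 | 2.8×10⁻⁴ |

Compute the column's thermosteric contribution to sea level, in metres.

Layer 1 at 24 °C → α = 2.8×10⁻⁴ K⁻¹
Layer 2 at 1.8 °C → α = 0.77×10⁻⁴ K⁻¹
2.8×10⁻⁴ × 1.7 × 160 = 0.07616 m
160–550 m: 390 × 0.39 × 0.77×10⁻⁴ = 0.0117117 m
Δh = 0.07616 + 0.0117117 = 0.0878717 m ≈ 0.0879 m

Δh ≈ 0.0879 m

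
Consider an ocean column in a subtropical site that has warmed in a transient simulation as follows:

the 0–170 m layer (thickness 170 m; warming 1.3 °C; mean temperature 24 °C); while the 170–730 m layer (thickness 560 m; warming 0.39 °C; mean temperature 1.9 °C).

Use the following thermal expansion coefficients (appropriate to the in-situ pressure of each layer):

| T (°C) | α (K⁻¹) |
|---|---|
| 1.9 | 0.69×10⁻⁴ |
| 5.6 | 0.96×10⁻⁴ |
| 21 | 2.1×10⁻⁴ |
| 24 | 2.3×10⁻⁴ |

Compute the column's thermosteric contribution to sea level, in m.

Layer 1 at 24 °C → α = 2.3×10⁻⁴ K⁻¹
Layer 2 at 1.9 °C → α = 0.69×10⁻⁴ K⁻¹
0–170 m: 2.3×10⁻⁴ × 1.3 × 170 = 0.05083 m
170–730 m: 0.39 × 0.69×10⁻⁴ × 560 = 0.0150696 m
Δh = 0.05083 + 0.0150696 = 0.0658996 m

Δh = 0.0659 m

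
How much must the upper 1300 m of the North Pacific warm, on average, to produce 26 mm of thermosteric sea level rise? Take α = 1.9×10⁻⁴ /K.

ΔT = Δh/(αH) = 0.026 / (1.9×10⁻⁴ × 1300) ≈ 0.1053 K

0.11 K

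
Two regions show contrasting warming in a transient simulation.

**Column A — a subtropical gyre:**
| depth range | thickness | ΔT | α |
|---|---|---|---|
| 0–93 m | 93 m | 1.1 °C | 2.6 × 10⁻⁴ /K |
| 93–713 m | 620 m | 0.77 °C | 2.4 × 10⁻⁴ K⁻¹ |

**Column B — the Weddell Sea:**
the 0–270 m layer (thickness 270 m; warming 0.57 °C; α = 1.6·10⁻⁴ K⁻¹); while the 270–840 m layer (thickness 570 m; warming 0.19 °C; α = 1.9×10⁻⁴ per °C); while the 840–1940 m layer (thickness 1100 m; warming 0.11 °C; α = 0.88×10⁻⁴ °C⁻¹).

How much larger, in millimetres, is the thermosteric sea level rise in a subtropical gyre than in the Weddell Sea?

85 mm

A 93 × 1.1 × 2.6×10⁻⁴ = 0.026598 m
A 620 × 0.77 × 2.4×10⁻⁴ = 0.114576 m
A total: 0.141174 m
B 0–270 m: 270 × 0.57 × 1.6×10⁻⁴ = 0.024624 m
B Layer 2: 570 × 0.19 × 1.9×10⁻⁴ = 0.020577 m
B 840–1940 m: 0.88×10⁻⁴ × 0.11 × 1100 = 0.010648 m
B total: 0.055849 m
Difference: 0.141174 − 0.055849 = 0.085325 m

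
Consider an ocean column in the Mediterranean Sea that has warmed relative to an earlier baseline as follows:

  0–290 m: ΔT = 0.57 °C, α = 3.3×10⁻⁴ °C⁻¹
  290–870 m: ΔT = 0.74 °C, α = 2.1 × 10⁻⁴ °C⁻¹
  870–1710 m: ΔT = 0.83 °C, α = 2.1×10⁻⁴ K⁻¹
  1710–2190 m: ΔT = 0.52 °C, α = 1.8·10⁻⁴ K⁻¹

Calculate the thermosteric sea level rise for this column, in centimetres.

about 33.6 cm

Layer 1: 0.57 × 290 × 3.3×10⁻⁴ = 0.054549 m
290–870 m: 0.74 × 580 × 2.1×10⁻⁴ = 0.090132 m
Layer 3: 840 × 0.83 × 2.1×10⁻⁴ = 0.146412 m
Layer 4: 0.52 × 480 × 1.8×10⁻⁴ = 0.044928 m
Δh = 0.054549 + 0.090132 + 0.146412 + 0.044928 = 0.336021 m ≈ 33.6 cm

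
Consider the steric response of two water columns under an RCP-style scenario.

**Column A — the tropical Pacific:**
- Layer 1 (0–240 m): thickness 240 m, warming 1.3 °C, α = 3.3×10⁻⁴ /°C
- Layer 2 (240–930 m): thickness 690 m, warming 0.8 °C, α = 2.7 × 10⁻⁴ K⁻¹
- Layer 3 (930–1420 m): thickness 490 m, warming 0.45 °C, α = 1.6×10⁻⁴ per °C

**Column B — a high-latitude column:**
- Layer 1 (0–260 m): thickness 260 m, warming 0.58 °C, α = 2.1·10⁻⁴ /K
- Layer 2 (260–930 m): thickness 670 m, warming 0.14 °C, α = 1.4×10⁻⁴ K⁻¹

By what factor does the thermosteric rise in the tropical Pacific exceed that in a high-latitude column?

a factor of 6.41

A 0–240 m: 1.3 × 3.3×10⁻⁴ × 240 = 0.10296 m
A 690 × 0.8 × 2.7×10⁻⁴ = 0.14904 m
A 930–1420 m: 0.45 × 490 × 1.6×10⁻⁴ = 0.03528 m
A total: 0.28728 m
B 260 × 2.1×10⁻⁴ × 0.58 = 0.031668 m
B 670 × 0.14 × 1.4×10⁻⁴ = 0.013132 m
B total: 0.04480 m
Ratio: 0.28728 / 0.04480 ≈ 6.413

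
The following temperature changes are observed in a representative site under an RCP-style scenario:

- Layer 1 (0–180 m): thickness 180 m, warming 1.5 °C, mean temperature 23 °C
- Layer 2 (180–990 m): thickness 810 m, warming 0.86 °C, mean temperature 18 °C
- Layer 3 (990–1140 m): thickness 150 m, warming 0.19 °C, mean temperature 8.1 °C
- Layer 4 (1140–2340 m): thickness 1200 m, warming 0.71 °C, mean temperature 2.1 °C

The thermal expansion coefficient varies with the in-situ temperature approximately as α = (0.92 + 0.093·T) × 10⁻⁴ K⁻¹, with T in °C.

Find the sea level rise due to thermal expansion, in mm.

Layer 1: α = (0.92 + 0.093×23)×10⁻⁴ = 3.059×10⁻⁴ K⁻¹
Layer 2: α = (0.92 + 0.093×18)×10⁻⁴ = 2.594×10⁻⁴ K⁻¹
Layer 3: α = (0.92 + 0.093×8.1)×10⁻⁴ = 1.6733×10⁻⁴ K⁻¹
Layer 4: α = (0.92 + 0.093×2.1)×10⁻⁴ = 1.1153×10⁻⁴ K⁻¹
1.5 × 180 × 3.059×10⁻⁴ = 0.082593 m
0.86 × 810 × 2.594×10⁻⁴ = 0.18069804 m
990–1140 m: 1.6733×10⁻⁴ × 150 × 0.19 = 0.004768905 m
Layer 4: 1200 × 0.71 × 1.1153×10⁻⁴ = 0.09502356 m
Δh = 0.082593 + 0.18069804 + 0.004768905 + 0.09502356 = 0.363083505 m

Δh = 363 mm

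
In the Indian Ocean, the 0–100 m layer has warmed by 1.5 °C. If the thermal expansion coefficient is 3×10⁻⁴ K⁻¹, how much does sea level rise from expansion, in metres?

Δh = αΔT·H = 3×10⁻⁴ × 1.5 × 100 = 0.04500 m

0.0450 m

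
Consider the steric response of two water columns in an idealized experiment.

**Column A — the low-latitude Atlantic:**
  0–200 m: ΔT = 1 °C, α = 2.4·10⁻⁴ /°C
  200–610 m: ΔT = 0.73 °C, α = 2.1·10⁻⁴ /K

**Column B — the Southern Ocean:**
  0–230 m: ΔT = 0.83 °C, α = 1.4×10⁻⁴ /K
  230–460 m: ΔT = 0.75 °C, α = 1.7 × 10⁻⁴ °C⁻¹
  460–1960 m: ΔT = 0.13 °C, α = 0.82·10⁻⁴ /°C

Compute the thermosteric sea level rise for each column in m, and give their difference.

A Layer 1: 2.4×10⁻⁴ × 1 × 200 = 0.04800 m
A 410 × 0.73 × 2.1×10⁻⁴ = 0.062853 m
A total: 0.110853 m
B Layer 1: 1.4×10⁻⁴ × 0.83 × 230 = 0.026726 m
B Layer 2: 230 × 1.7×10⁻⁴ × 0.75 = 0.029325 m
B 460–1960 m: 0.13 × 0.82×10⁻⁴ × 1500 = 0.01599 m
B total: 0.072041 m
Difference: 0.110853 − 0.072041 = 0.038812 m

A: 0.111 m; B: 0.0720 m; difference 0.0388 m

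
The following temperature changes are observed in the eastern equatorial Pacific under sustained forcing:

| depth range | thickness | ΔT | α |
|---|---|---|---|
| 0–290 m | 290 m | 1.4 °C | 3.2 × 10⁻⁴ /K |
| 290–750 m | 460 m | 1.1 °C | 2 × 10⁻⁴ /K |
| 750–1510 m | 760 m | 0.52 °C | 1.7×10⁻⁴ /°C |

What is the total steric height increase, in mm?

Layer 1: 3.2×10⁻⁴ × 290 × 1.4 = 0.12992 m
290–750 m: 1.1 × 460 × 2×10⁻⁴ = 0.10120 m
1.7×10⁻⁴ × 760 × 0.52 = 0.067184 m
Δh = 0.12992 + 0.10120 + 0.067184 = 0.298304 m

about 298 mm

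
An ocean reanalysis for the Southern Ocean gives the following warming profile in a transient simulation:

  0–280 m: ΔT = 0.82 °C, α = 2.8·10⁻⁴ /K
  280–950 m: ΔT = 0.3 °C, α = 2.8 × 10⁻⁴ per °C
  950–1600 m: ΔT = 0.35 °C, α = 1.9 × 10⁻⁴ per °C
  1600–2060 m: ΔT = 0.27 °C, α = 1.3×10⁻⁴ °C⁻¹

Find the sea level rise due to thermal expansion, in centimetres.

0–280 m: 280 × 2.8×10⁻⁴ × 0.82 = 0.064288 m
280–950 m: 0.3 × 2.8×10⁻⁴ × 670 = 0.05628 m
Layer 3: 0.35 × 1.9×10⁻⁴ × 650 = 0.043225 m
Layer 4: 0.27 × 1.3×10⁻⁴ × 460 = 0.016146 m
Δh = 0.064288 + 0.05628 + 0.043225 + 0.016146 = 0.179939 m

Δh ≈ 18.0 cm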